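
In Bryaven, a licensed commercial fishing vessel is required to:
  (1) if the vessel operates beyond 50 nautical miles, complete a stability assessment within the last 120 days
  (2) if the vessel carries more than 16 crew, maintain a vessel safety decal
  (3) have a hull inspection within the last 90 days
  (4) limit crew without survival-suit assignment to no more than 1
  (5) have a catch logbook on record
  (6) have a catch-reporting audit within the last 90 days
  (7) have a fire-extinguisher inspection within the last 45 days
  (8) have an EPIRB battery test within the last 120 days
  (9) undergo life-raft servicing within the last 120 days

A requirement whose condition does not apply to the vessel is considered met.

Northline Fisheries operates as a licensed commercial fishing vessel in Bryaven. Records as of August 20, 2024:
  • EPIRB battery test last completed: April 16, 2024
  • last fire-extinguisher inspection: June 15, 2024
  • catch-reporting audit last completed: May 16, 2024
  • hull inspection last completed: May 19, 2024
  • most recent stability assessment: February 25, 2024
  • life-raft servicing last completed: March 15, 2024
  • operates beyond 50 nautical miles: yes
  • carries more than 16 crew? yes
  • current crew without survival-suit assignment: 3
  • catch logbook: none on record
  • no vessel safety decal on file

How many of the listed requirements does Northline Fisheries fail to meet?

1. condition 'operates beyond 50 nautical miles' holds; stability assessment 177 days ago vs limit 120 → not met
2. condition 'carries more than 16 crew' holds; vessel safety decal absent → not met
3. hull inspection 93 days ago vs limit 90 → not met
4. crew without survival-suit assignment 3 > 1 → not met
5. catch logbook absent → not met
6. catch-reporting audit 96 days ago vs limit 90 → not met
7. fire-extinguisher inspection 66 days ago vs limit 45 → not met
8. EPIRB battery test 126 days ago vs limit 120 → not met
9. life-raft servicing 158 days ago vs limit 120 → not met
Not met: 9 of 9

9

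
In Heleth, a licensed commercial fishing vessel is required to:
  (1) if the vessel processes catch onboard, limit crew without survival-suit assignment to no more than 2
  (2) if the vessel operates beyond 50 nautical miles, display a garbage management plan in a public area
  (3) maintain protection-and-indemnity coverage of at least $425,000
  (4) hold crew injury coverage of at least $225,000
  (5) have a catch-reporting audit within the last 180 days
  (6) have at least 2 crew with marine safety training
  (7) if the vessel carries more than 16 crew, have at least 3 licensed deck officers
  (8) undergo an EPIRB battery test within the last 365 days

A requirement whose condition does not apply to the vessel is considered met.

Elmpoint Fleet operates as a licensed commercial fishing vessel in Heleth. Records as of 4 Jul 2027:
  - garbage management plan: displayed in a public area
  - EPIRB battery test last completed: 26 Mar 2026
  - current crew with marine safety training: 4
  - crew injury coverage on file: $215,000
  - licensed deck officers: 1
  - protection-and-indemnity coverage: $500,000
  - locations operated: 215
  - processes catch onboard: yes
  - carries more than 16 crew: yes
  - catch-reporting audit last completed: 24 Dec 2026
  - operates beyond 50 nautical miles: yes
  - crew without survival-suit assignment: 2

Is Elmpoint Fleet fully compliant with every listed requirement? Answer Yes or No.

No

1. condition 'processes catch onboard' holds; crew without survival-suit assignment 2 ≤ 2 → met
2. condition 'operates beyond 50 nautical miles' holds; garbage management plan present → met
3. protection-and-indemnity coverage $500,000 ≥ $425,000 → met
4. crew injury coverage $215,000 < $225,000 → not met
5. catch-reporting audit 192 days ago vs limit 180 → not met
6. crew with marine safety training 4 ≥ 2 → met
7. condition 'carries more than 16 crew' holds; licensed deck officers 1 < 3 → not met
8. EPIRB battery test 465 days ago vs limit 365 → not met
Not met: 4, 5, 7, 8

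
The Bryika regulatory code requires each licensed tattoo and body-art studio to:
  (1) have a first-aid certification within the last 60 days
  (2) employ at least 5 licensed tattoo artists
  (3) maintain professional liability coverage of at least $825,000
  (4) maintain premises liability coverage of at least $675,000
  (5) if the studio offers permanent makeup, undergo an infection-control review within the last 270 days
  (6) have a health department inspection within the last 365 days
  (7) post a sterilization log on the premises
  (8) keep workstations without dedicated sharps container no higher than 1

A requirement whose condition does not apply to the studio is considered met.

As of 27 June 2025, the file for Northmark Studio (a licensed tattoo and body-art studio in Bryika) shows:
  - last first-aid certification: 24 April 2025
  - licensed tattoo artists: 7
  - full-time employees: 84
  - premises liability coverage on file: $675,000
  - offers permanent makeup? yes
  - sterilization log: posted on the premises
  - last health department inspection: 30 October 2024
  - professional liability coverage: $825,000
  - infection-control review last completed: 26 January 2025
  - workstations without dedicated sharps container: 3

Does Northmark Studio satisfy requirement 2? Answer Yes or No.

Yes

2. licensed tattoo artists 7 ≥ 5 → met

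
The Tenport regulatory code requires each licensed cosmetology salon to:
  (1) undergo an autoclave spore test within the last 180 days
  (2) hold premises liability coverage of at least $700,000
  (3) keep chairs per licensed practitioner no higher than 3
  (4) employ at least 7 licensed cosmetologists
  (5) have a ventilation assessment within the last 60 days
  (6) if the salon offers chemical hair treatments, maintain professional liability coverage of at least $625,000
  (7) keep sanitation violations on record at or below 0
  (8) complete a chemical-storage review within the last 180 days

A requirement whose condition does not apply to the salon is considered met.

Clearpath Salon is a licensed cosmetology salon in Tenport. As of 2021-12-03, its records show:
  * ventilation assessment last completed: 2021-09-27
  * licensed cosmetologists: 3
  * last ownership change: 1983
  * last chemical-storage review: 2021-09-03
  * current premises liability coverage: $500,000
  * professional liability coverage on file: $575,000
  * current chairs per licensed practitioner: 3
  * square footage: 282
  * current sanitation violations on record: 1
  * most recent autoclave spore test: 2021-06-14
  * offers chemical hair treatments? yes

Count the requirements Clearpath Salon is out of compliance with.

5

1. autoclave spore test 172 days ago vs limit 180 → met
2. premises liability coverage $500,000 < $700,000 → not met
3. chairs per licensed practitioner 3 ≤ 3 → met
4. licensed cosmetologists 3 < 7 → not met
5. ventilation assessment 67 days ago vs limit 60 → not met
6. condition 'offers chemical hair treatments' holds; professional liability coverage $575,000 < $625,000 → not met
7. sanitation violations on record 1 > 0 → not met
8. chemical-storage review 91 days ago vs limit 180 → met
Not met: 5 of 8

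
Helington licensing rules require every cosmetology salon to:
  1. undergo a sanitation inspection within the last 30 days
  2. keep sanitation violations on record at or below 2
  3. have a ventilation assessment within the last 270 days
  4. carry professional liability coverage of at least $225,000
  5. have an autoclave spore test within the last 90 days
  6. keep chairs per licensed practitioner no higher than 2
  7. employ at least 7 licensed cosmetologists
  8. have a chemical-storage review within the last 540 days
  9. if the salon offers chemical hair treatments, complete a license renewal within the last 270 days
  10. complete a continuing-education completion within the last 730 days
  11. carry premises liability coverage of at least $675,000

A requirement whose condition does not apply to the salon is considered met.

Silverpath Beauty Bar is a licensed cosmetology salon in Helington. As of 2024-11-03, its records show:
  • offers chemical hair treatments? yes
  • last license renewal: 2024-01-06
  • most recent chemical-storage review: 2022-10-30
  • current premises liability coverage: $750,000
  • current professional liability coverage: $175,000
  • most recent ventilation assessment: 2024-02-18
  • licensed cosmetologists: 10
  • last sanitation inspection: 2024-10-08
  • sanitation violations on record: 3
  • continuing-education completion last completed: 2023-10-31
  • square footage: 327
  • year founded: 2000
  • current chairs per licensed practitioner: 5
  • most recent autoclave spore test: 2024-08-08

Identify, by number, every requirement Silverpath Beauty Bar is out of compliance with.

1. sanitation inspection 26 days ago vs limit 30 → met
2. sanitation violations on record 3 > 2 → not met
3. ventilation assessment 259 days ago vs limit 270 → met
4. professional liability coverage $175,000 < $225,000 → not met
5. autoclave spore test 87 days ago vs limit 90 → met
6. chairs per licensed practitioner 5 > 2 → not met
7. licensed cosmetologists 10 ≥ 7 → met
8. chemical-storage review 735 days ago vs limit 540 → not met
9. condition 'offers chemical hair treatments' holds; license renewal 302 days ago vs limit 270 → not met
10. continuing-education completion 369 days ago vs limit 730 → met
11. premises liability coverage $750,000 ≥ $675,000 → met
Not met: 2, 4, 6, 8, 9

2, 4, 6, 8, 9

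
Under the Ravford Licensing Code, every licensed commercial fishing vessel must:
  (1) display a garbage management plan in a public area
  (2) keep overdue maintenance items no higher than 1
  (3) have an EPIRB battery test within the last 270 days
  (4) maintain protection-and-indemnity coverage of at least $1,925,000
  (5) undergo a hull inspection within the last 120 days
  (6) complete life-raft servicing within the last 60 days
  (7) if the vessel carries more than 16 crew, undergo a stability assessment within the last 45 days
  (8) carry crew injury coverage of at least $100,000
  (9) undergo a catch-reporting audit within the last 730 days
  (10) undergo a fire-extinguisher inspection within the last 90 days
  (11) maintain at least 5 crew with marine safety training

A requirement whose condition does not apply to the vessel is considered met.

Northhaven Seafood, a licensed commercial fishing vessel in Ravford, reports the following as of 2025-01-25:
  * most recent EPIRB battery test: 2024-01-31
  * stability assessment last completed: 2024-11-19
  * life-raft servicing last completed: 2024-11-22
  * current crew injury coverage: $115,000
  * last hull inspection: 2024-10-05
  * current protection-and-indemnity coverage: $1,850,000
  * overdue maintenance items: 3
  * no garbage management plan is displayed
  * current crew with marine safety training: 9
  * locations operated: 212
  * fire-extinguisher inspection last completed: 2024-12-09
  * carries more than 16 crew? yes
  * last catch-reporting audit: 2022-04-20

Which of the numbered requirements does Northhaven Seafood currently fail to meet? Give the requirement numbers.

1. garbage management plan absent → not met
2. overdue maintenance items 3 > 1 → not met
3. EPIRB battery test 360 days ago vs limit 270 → not met
4. protection-and-indemnity coverage $1,850,000 < $1,925,000 → not met
5. hull inspection 112 days ago vs limit 120 → met
6. life-raft servicing 64 days ago vs limit 60 → not met
7. condition 'carries more than 16 crew' holds; stability assessment 67 days ago vs limit 45 → not met
8. crew injury coverage $115,000 ≥ $100,000 → met
9. catch-reporting audit 1011 days ago vs limit 730 → not met
10. fire-extinguisher inspection 47 days ago vs limit 90 → met
11. crew with marine safety training 9 ≥ 5 → met
Not met: 1, 2, 3, 4, 6, 7, 9

1, 2, 3, 4, 6, 7, 9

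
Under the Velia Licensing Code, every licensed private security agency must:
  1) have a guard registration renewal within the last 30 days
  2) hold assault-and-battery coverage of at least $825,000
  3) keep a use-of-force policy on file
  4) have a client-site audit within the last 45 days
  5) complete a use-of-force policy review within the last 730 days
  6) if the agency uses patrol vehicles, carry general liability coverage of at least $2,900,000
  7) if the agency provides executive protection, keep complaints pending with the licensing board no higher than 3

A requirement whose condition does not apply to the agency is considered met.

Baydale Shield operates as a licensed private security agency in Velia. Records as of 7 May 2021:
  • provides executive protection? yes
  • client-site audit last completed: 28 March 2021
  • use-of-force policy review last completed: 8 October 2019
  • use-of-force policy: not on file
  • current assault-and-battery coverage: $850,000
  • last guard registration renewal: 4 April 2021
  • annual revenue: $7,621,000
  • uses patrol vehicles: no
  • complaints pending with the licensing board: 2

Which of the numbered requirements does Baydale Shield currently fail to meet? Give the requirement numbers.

1. guard registration renewal 33 days ago vs limit 30 → not met
2. assault-and-battery coverage $850,000 ≥ $825,000 → met
3. use-of-force policy absent → not met
4. client-site audit 40 days ago vs limit 45 → met
5. use-of-force policy review 577 days ago vs limit 730 → met
6. condition 'uses patrol vehicles' does not hold → requirement n/a → met
7. condition 'provides executive protection' holds; complaints pending with the licensing board 2 ≤ 3 → met
Not met: 1, 3

1, 3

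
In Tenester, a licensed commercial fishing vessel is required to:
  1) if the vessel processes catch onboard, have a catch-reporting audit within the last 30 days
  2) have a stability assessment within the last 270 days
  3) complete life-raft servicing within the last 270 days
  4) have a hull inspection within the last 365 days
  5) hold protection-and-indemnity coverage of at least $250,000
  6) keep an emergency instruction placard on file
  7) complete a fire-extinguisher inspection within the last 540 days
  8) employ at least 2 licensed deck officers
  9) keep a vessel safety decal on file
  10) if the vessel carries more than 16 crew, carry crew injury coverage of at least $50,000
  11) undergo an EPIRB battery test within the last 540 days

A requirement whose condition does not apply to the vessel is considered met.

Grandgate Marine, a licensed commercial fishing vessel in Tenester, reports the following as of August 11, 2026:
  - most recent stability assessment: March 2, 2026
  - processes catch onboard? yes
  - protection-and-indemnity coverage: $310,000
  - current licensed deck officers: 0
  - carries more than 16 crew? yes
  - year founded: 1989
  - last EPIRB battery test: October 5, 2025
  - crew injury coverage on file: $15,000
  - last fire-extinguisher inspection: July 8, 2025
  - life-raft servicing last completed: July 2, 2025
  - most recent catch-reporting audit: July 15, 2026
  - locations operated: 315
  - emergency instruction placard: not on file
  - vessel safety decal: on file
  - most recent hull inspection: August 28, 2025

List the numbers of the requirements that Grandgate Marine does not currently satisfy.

1. condition 'processes catch onboard' holds; catch-reporting audit 27 days ago vs limit 30 → met
2. stability assessment 162 days ago vs limit 270 → met
3. life-raft servicing 405 days ago vs limit 270 → not met
4. hull inspection 348 days ago vs limit 365 → met
5. protection-and-indemnity coverage $310,000 ≥ $250,000 → met
6. emergency instruction placard absent → not met
7. fire-extinguisher inspection 399 days ago vs limit 540 → met
8. licensed deck officers 0 < 2 → not met
9. vessel safety decal present → met
10. condition 'carries more than 16 crew' holds; crew injury coverage $15,000 < $50,000 → not met
11. EPIRB battery test 310 days ago vs limit 540 → met
Not met: 3, 6, 8, 10

3, 6, 8, 10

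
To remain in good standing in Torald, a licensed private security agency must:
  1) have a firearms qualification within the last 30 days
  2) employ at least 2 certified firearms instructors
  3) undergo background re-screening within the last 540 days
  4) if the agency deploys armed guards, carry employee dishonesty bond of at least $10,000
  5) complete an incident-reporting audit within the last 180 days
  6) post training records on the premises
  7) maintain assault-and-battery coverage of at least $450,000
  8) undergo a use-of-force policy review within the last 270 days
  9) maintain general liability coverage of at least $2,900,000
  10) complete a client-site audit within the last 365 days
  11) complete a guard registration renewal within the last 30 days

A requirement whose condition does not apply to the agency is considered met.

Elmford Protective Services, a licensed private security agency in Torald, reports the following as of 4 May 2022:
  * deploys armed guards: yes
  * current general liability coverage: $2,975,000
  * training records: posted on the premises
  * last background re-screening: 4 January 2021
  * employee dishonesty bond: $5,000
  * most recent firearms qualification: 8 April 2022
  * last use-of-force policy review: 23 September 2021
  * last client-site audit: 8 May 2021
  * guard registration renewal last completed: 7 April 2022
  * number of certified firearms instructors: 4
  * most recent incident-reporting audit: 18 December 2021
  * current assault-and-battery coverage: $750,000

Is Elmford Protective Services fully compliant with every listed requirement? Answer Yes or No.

1. firearms qualification 26 days ago vs limit 30 → met
2. certified firearms instructors 4 ≥ 2 → met
3. background re-screening 485 days ago vs limit 540 → met
4. condition 'deploys armed guards' holds; employee dishonesty bond $5,000 < $10,000 → not met
5. incident-reporting audit 137 days ago vs limit 180 → met
6. training records present → met
7. assault-and-battery coverage $750,000 ≥ $450,000 → met
8. use-of-force policy review 223 days ago vs limit 270 → met
9. general liability coverage $2,975,000 ≥ $2,900,000 → met
10. client-site audit 361 days ago vs limit 365 → met
11. guard registration renewal 27 days ago vs limit 30 → met
Not met: 4

No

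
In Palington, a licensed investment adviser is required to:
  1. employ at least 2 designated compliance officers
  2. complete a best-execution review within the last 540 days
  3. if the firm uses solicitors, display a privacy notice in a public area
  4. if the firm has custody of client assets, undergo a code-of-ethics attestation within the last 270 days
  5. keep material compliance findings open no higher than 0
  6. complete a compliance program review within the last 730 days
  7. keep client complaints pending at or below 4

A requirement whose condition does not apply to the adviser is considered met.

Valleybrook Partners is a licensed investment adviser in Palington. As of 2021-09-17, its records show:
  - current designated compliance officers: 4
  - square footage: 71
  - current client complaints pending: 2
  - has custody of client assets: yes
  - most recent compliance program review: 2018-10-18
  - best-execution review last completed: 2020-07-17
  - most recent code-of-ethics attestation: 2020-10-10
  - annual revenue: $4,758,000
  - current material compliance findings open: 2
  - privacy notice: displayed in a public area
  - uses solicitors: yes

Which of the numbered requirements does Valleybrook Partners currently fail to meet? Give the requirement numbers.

4, 5, 6

1. designated compliance officers 4 ≥ 2 → met
2. best-execution review 427 days ago vs limit 540 → met
3. condition 'uses solicitors' holds; privacy notice present → met
4. condition 'has custody of client assets' holds; code-of-ethics attestation 342 days ago vs limit 270 → not met
5. material compliance findings open 2 > 0 → not met
6. compliance program review 1065 days ago vs limit 730 → not met
7. client complaints pending 2 ≤ 4 → met
Not met: 4, 5, 6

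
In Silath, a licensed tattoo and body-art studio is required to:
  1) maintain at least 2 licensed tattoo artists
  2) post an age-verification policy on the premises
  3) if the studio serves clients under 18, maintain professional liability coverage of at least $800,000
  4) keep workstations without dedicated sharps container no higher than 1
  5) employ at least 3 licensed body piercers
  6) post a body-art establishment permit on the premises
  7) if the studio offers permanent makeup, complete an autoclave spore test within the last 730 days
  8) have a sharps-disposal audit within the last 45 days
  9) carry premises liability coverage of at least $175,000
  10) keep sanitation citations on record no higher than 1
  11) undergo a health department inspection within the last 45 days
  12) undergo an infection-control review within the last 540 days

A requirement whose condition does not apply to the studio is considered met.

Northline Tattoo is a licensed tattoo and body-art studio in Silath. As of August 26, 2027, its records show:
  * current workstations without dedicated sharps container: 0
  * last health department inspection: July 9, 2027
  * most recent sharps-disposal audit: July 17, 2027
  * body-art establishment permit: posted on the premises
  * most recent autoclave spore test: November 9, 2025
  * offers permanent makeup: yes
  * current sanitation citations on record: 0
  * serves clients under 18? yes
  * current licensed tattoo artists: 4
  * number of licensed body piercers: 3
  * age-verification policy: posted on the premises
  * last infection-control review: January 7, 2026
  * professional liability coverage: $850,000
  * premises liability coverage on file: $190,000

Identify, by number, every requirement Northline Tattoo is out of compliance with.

11, 12

1. licensed tattoo artists 4 ≥ 2 → met
2. age-verification policy present → met
3. condition 'serves clients under 18' holds; professional liability coverage $850,000 ≥ $800,000 → met
4. workstations without dedicated sharps container 0 ≤ 1 → met
5. licensed body piercers 3 ≥ 3 → met
6. body-art establishment permit present → met
7. condition 'offers permanent makeup' holds; autoclave spore test 655 days ago vs limit 730 → met
8. sharps-disposal audit 40 days ago vs limit 45 → met
9. premises liability coverage $190,000 ≥ $175,000 → met
10. sanitation citations on record 0 ≤ 1 → met
11. health department inspection 48 days ago vs limit 45 → not met
12. infection-control review 596 days ago vs limit 540 → not met
Not met: 11, 12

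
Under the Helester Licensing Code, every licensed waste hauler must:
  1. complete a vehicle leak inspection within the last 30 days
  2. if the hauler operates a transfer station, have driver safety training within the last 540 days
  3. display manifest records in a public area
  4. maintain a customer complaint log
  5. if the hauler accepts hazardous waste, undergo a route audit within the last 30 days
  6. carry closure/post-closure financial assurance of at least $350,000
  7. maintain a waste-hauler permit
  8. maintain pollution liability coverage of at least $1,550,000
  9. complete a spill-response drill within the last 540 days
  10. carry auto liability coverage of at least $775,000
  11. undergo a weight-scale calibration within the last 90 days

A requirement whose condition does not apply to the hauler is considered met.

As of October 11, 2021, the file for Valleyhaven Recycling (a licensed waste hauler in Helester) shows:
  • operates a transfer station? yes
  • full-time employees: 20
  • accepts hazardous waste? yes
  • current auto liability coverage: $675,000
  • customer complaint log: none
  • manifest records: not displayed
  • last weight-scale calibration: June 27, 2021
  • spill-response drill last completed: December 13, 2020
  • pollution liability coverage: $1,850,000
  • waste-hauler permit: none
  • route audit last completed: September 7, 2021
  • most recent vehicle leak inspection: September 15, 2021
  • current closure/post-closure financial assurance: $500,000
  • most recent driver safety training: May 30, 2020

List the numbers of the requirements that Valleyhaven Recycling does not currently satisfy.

1. vehicle leak inspection 26 days ago vs limit 30 → met
2. condition 'operates a transfer station' holds; driver safety training 499 days ago vs limit 540 → met
3. manifest records absent → not met
4. customer complaint log absent → not met
5. condition 'accepts hazardous waste' holds; route audit 34 days ago vs limit 30 → not met
6. closure/post-closure financial assurance $500,000 ≥ $350,000 → met
7. waste-hauler permit absent → not met
8. pollution liability coverage $1,850,000 ≥ $1,550,000 → met
9. spill-response drill 302 days ago vs limit 540 → met
10. auto liability coverage $675,000 < $775,000 → not met
11. weight-scale calibration 106 days ago vs limit 90 → not met
Not met: 3, 4, 5, 7, 10, 11

3, 4, 5, 7, 10, 11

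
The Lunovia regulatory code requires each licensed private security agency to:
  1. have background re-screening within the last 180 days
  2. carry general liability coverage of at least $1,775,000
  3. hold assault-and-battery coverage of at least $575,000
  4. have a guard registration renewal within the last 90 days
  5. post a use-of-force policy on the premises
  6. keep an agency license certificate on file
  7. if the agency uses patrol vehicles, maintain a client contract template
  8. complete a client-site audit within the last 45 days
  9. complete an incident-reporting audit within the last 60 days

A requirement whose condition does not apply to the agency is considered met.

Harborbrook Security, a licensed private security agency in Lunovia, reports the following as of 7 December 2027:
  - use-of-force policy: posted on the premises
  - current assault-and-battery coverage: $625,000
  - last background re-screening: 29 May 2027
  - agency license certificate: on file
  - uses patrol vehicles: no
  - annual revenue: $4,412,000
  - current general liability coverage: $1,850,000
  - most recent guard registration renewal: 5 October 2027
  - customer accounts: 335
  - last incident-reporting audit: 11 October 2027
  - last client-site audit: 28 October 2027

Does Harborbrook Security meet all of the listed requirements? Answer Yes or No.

1. background re-screening 192 days ago vs limit 180 → not met
2. general liability coverage $1,850,000 ≥ $1,775,000 → met
3. assault-and-battery coverage $625,000 ≥ $575,000 → met
4. guard registration renewal 63 days ago vs limit 90 → met
5. use-of-force policy present → met
6. agency license certificate present → met
7. condition 'uses patrol vehicles' does not hold → requirement n/a → met
8. client-site audit 40 days ago vs limit 45 → met
9. incident-reporting audit 57 days ago vs limit 60 → met
Not met: 1

No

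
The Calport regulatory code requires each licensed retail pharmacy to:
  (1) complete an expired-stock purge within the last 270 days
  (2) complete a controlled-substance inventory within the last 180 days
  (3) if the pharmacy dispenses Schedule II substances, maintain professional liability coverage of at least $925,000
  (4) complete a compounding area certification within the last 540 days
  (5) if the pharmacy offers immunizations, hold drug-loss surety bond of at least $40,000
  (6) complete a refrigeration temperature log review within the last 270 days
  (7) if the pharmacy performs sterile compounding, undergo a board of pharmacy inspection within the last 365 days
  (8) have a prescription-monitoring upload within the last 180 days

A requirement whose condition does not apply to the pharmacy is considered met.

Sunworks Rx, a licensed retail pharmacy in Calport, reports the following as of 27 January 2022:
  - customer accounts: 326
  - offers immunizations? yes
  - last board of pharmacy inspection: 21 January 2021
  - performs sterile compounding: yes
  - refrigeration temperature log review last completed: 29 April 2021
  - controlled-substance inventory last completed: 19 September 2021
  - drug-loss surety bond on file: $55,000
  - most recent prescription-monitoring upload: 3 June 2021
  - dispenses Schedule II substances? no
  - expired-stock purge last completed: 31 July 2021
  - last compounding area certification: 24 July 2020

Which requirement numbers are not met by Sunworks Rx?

1. expired-stock purge 180 days ago vs limit 270 → met
2. controlled-substance inventory 130 days ago vs limit 180 → met
3. condition 'dispenses Schedule II substances' does not hold → requirement n/a → met
4. compounding area certification 552 days ago vs limit 540 → not met
5. condition 'offers immunizations' holds; drug-loss surety bond $55,000 ≥ $40,000 → met
6. refrigeration temperature log review 273 days ago vs limit 270 → not met
7. condition 'performs sterile compounding' holds; board of pharmacy inspection 371 days ago vs limit 365 → not met
8. prescription-monitoring upload 238 days ago vs limit 180 → not met
Not met: 4, 6, 7, 8

4, 6, 7, 8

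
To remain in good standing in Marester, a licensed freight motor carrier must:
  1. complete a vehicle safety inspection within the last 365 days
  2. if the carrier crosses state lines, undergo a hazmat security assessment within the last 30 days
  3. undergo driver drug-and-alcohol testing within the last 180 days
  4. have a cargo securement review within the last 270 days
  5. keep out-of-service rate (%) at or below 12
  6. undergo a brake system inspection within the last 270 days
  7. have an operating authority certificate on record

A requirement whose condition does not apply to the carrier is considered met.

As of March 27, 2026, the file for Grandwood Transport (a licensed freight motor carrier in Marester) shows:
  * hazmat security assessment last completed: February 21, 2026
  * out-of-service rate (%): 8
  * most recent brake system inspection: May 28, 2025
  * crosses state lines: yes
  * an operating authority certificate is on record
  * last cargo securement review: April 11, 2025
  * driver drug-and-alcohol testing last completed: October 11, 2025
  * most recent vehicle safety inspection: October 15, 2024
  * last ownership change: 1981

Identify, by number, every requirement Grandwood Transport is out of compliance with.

1. vehicle safety inspection 528 days ago vs limit 365 → not met
2. condition 'crosses state lines' holds; hazmat security assessment 34 days ago vs limit 30 → not met
3. driver drug-and-alcohol testing 167 days ago vs limit 180 → met
4. cargo securement review 350 days ago vs limit 270 → not met
5. out-of-service rate (%) 8 ≤ 12 → met
6. brake system inspection 303 days ago vs limit 270 → not met
7. operating authority certificate present → met
Not met: 1, 2, 4, 6

1, 2, 4, 6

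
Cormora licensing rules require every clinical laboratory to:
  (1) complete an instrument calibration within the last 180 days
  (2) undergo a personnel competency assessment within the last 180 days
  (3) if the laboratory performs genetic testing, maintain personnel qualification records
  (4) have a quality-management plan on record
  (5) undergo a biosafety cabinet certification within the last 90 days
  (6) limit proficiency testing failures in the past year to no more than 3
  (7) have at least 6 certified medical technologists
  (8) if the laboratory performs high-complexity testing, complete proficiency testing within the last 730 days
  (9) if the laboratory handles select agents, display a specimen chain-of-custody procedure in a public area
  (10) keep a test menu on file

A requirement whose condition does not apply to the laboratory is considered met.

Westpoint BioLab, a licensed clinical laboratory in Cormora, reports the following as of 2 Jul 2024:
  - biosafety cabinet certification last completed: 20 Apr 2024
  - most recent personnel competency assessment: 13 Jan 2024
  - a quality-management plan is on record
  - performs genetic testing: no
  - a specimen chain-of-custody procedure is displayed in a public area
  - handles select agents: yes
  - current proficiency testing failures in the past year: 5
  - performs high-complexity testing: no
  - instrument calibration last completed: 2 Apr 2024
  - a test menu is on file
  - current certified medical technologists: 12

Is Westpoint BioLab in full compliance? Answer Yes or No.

No

1. instrument calibration 91 days ago vs limit 180 → met
2. personnel competency assessment 171 days ago vs limit 180 → met
3. condition 'performs genetic testing' does not hold → requirement n/a → met
4. quality-management plan present → met
5. biosafety cabinet certification 73 days ago vs limit 90 → met
6. proficiency testing failures in the past year 5 > 3 → not met
7. certified medical technologists 12 ≥ 6 → met
8. condition 'performs high-complexity testing' does not hold → requirement n/a → met
9. condition 'handles select agents' holds; specimen chain-of-custody procedure present → met
10. test menu present → met
Not met: 6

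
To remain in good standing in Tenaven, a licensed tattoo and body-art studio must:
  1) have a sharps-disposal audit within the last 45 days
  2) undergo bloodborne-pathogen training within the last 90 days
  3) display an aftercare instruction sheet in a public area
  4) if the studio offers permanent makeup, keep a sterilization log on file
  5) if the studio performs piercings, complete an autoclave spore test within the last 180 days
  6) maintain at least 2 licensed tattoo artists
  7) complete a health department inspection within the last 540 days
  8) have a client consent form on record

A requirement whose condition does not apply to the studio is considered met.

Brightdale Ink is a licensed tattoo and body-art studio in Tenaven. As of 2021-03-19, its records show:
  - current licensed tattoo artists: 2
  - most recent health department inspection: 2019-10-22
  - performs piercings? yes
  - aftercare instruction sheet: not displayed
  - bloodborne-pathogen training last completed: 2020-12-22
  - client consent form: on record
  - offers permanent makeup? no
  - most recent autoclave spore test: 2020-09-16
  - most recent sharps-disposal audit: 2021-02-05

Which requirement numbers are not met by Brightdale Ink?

1. sharps-disposal audit 42 days ago vs limit 45 → met
2. bloodborne-pathogen training 87 days ago vs limit 90 → met
3. aftercare instruction sheet absent → not met
4. condition 'offers permanent makeup' does not hold → requirement n/a → met
5. condition 'performs piercings' holds; autoclave spore test 184 days ago vs limit 180 → not met
6. licensed tattoo artists 2 ≥ 2 → met
7. health department inspection 514 days ago vs limit 540 → met
8. client consent form present → met
Not met: 3, 5

3, 5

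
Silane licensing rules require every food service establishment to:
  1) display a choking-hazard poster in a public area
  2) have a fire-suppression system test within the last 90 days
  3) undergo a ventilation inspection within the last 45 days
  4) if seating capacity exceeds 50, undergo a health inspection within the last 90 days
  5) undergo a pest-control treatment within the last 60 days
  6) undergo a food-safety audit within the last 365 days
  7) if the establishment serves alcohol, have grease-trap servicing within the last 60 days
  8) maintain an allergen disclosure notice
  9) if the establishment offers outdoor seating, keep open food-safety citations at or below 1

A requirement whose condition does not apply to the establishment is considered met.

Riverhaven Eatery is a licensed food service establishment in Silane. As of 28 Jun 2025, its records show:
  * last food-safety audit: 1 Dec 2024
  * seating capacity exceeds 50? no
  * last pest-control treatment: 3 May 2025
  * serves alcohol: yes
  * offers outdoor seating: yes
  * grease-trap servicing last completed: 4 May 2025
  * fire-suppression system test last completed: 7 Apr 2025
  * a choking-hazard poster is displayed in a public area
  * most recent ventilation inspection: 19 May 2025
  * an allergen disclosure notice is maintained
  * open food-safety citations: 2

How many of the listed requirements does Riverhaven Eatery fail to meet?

1

1. choking-hazard poster present → met
2. fire-suppression system test 82 days ago vs limit 90 → met
3. ventilation inspection 40 days ago vs limit 45 → met
4. condition 'seating capacity exceeds 50' does not hold → requirement n/a → met
5. pest-control treatment 56 days ago vs limit 60 → met
6. food-safety audit 209 days ago vs limit 365 → met
7. condition 'serves alcohol' holds; grease-trap servicing 55 days ago vs limit 60 → met
8. allergen disclosure notice present → met
9. condition 'offers outdoor seating' holds; open food-safety citations 2 > 1 → not met
Not met: 1 of 9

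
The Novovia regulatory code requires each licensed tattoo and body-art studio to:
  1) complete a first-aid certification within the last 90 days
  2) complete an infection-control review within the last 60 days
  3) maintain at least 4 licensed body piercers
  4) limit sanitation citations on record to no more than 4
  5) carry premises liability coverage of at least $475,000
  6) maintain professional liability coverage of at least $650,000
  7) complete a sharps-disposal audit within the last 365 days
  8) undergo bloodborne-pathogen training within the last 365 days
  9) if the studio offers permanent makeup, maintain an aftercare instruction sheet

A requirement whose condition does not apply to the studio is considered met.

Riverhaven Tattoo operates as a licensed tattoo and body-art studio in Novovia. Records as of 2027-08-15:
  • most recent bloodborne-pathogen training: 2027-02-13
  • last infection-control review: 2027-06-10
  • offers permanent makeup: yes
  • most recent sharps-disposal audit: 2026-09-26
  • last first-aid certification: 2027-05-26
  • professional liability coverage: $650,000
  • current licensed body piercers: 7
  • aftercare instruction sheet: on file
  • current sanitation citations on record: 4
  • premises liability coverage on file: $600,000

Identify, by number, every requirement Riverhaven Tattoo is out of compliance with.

2

1. first-aid certification 81 days ago vs limit 90 → met
2. infection-control review 66 days ago vs limit 60 → not met
3. licensed body piercers 7 ≥ 4 → met
4. sanitation citations on record 4 ≤ 4 → met
5. premises liability coverage $600,000 ≥ $475,000 → met
6. professional liability coverage $650,000 ≥ $650,000 → met
7. sharps-disposal audit 323 days ago vs limit 365 → met
8. bloodborne-pathogen training 183 days ago vs limit 365 → met
9. condition 'offers permanent makeup' holds; aftercare instruction sheet present → met
Not met: 2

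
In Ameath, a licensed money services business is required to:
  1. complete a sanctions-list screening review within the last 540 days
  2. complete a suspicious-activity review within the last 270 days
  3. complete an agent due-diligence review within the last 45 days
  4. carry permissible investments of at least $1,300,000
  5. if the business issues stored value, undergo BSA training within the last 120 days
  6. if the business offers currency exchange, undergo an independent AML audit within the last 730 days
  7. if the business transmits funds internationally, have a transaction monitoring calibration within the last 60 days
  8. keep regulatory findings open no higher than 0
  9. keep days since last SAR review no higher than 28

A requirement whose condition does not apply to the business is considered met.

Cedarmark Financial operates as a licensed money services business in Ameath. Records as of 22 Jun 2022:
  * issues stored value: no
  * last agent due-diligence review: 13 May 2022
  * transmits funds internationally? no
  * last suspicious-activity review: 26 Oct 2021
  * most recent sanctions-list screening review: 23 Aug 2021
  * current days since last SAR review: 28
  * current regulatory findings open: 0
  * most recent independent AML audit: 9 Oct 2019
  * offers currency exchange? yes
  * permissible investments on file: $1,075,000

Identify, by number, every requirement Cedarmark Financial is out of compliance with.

4, 6

1. sanctions-list screening review 303 days ago vs limit 540 → met
2. suspicious-activity review 239 days ago vs limit 270 → met
3. agent due-diligence review 40 days ago vs limit 45 → met
4. permissible investments $1,075,000 < $1,300,000 → not met
5. condition 'issues stored value' does not hold → requirement n/a → met
6. condition 'offers currency exchange' holds; independent AML audit 987 days ago vs limit 730 → not met
7. condition 'transmits funds internationally' does not hold → requirement n/a → met
8. regulatory findings open 0 ≤ 0 → met
9. days since last SAR review 28 ≤ 28 → met
Not met: 4, 6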